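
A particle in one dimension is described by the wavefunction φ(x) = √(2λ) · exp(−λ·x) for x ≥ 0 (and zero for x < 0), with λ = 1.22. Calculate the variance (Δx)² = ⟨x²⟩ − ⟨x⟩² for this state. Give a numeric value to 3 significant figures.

Compute ⟨x⟩ and ⟨x²⟩ separately, then (Δx)² = ⟨x²⟩ − ⟨x⟩².
Every integrand reduces to terms xʲ·e^(−2λx) on [0, ∞); use ∫₀^∞ xʲ·e^(−2λx) dx = j!/(2λ)^(j+1).
⟨x⟩ = 0.40984 and ⟨x²⟩ = 0.33593.
(Δx)² = 0.33593 − (0.40984)² = 0.16797.

0.168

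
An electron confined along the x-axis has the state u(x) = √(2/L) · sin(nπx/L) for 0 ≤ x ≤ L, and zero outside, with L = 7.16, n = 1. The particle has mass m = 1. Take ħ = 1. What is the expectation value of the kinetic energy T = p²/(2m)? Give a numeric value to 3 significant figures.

T = −(ħ²/2m) d²/dx², so ⟨T⟩ = −(ħ²/2m) ∫ u*·u'' dx; with m = 1.
d/dx sin(nπx/L) = (nπ/L)·cos(nπx/L) and d²/dx² sin(nπx/L) = −(nπ/L)²·sin(nπx/L); on 0 ≤ x ≤ L, ∫sin²(nπx/L) dx = L/2 and ∫sin(nπx/L)·cos(nπx/L) dx = 0.
⟨T⟩ = 0.096260.

0.0963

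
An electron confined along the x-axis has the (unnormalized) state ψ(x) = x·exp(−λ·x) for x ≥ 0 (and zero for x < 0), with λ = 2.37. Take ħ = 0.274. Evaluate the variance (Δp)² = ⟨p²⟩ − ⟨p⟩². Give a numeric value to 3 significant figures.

0.422

Compute ⟨p⟩ and ⟨p²⟩ separately; (Δp)² = ⟨p²⟩ − ⟨p⟩².
Differentiate x·exp(−λ·x) with the product rule; every integrand then reduces to terms xʲ·e^(−2λx) on [0, ∞), with ∫₀^∞ xʲ·e^(−2λx) dx = j!/(2λ)^(j+1).
Normalization: ∫|ψ|² dx = 0.018780.
⟨p⟩ = 0.0000 and ⟨p²⟩ = 0.42169.
(Δp)² = 0.42169 − (0.0000)² = 0.42169.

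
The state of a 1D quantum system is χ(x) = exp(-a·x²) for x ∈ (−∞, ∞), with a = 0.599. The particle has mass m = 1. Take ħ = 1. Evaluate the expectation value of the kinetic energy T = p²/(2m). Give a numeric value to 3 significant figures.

T = −(ħ²/2m) d²/dx², so ⟨T⟩ = −(ħ²/2m) ∫ χ*·χ'' dx / ∫|χ|² dx; with m = 1.
Gaussian moments: ∫x^(2j)·e^(−2ax²) dx = (2j−1)!!/(4a)^j · √(π/(2a)), odd powers integrate to 0; here √(π/(2a)) = 1.6194. Derivatives: d/dx e^(−ax²) = −2ax·e^(−ax²), d²/dx² e^(−ax²) = (4a²x² − 2a)·e^(−ax²).
State is unnormalized: ∫|χ|² dx = 1.6194, and ∫χ*·(−ħ²/2m · χ'') dx = 0.48500, so ⟨T⟩ = 0.48500 / 1.6194.
⟨T⟩ = 0.29950.

0.300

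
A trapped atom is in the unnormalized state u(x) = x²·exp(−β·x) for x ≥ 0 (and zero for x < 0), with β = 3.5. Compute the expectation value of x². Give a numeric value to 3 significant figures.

0.612

⟨x²⟩ = ∫ x²·|u|² dx / ∫|u|² dx (integrals over the domain).
Every integrand reduces to terms xʲ·e^(−2βx) on [0, ∞); use ∫₀^∞ xʲ·e^(−2βx) dx = j!/(2β)^(j+1).
State is unnormalized: ∫|u|² dx = 0.0014280, and ∫u*·x²·u dx = 0.00087427, so ⟨x²⟩ = 0.00087427 / 0.0014280.
⟨x²⟩ = 0.61224.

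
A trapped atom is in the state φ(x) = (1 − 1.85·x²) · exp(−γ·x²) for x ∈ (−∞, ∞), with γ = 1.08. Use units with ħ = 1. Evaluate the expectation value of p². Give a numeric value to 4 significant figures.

4.889

p² φ = −ħ² d²φ/dx²; ⟨p²⟩ = −ħ² ∫ φ*·φ'' dx / ∫|φ|² dx.
Expand each integrand as polynomial × e^(−2γx²) and use ∫x^(2j)·e^(−2γx²) dx = (2j−1)!!/(4γ)^j · √(π/(2γ)), odd powers → 0; here √(π/(2γ)) = 1.2060. Differentiate with the product rule, d/dx e^(−γx²) = −2γx·e^(−γx²).
State is unnormalized: ∫|φ|² dx = 0.83659, and ∫φ*·(−ħ² φ'') dx = 4.0901, so ⟨p²⟩ = 4.0901 / 0.83659.
⟨p²⟩ = 4.8890.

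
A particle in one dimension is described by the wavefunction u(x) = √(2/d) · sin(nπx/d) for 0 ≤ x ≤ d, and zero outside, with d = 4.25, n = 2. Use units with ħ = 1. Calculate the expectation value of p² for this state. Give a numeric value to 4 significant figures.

p² u = −ħ² d²u/dx²; ⟨p²⟩ = −ħ² ∫ u*·u'' dx.
d/dx sin(nπx/d) = (nπ/d)·cos(nπx/d) and d²/dx² sin(nπx/d) = −(nπ/d)²·sin(nπx/d); on 0 ≤ x ≤ d, ∫sin²(nπx/d) dx = d/2 and ∫sin(nπx/d)·cos(nπx/d) dx = 0.
⟨p²⟩ = 2.1857.

2.186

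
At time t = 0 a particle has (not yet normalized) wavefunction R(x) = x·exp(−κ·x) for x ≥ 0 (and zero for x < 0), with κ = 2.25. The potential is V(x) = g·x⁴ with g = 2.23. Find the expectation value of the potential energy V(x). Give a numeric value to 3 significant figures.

1.96

⟨V⟩ = ∫ V(x)·|R|² dx / ∫|R|² dx.
Every integrand reduces to terms xʲ·e^(−2κx) on [0, ∞); use ∫₀^∞ xʲ·e^(−2κx) dx = j!/(2κ)^(j+1).
State is unnormalized: ∫|R|² dx = 0.021948, and ∫R*·V(x)·R dx = 0.042968, so ⟨V⟩ = 0.042968 / 0.021948.
⟨V⟩ = 1.9578.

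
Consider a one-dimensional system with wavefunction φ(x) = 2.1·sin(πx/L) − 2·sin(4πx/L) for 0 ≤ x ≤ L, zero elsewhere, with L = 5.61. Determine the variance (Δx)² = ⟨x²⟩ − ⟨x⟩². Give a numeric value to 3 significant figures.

Compute ⟨x⟩ and ⟨x²⟩ separately, then (Δx)² = ⟨x²⟩ − ⟨x⟩².
On 0 ≤ x ≤ L (j ≠ l): ∫sin²(jπx/L) dx = L/2, ∫sin(jπx/L)·sin(lπx/L) dx = 0; diagonal moments ∫x·sin²(jπx/L) dx = L²/4, ∫x²·sin²(jπx/L) dx = L³·(1/6 − 1/(4j²π²)); cross terms ∫x·sin(jπx/L)·sin(lπx/L) dx = 0 for j + l even and −4jlL²/(π²(j² − l²)²) for j + l odd, ∫x²·sin(jπx/L)·sin(lπx/L) dx = (−1)^(j+l)·4jlL³/(π²(j² − l²)²); higher powers the same way via product-to-sum and parts.
Normalization: ∫|φ|² dx = 23.590.
⟨x⟩ = 2.8857 and ⟨x²⟩ = 10.060.
(Δx)² = 10.060 − (2.8857)² = 1.7327.

1.73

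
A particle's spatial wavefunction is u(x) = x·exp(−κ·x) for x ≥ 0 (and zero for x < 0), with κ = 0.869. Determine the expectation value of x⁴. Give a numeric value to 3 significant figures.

39.5

⟨x⁴⟩ = ∫ x⁴·|u|² dx / ∫|u|² dx (integrals over the domain).
Every integrand reduces to terms xʲ·e^(−2κx) on [0, ∞); use ∫₀^∞ xʲ·e^(−2κx) dx = j!/(2κ)^(j+1).
State is unnormalized: ∫|u|² dx = 0.38096, and ∫u*·x⁴·u dx = 15.031, so ⟨x⁴⟩ = 15.031 / 0.38096.
⟨x⁴⟩ = 39.455.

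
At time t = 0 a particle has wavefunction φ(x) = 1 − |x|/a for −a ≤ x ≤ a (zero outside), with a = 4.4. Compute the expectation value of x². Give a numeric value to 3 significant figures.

⟨x²⟩ = ∫ x²·|φ|² dx / ∫|φ|² dx (integrals over the domain).
φ is even, so ∫ over [−a, a] = 2∫₀ᵃ with φ = 1 − x/a there: ∫₀ᵃ (1 − x/a)² dx = a/3, ∫₀ᵃ x²(1 − x/a)² dx = a³/30, ∫₀ᵃ x⁴(1 − x/a)² dx = a⁵/105.
State is unnormalized: ∫|φ|² dx = 2.9333, and ∫φ*·x²·φ dx = 5.6789, so ⟨x²⟩ = 5.6789 / 2.9333.
⟨x²⟩ = 1.9360.

1.94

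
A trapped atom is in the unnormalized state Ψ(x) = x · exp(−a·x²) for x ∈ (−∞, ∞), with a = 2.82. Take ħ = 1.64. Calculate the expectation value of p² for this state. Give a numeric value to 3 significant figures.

p² Ψ = −ħ² d²Ψ/dx²; ⟨p²⟩ = −ħ² ∫ Ψ*·Ψ'' dx / ∫|Ψ|² dx.
Expand each integrand as polynomial × e^(−2ax²) and use ∫x^(2j)·e^(−2ax²) dx = (2j−1)!!/(4a)^j · √(π/(2a)), odd powers → 0; here √(π/(2a)) = 0.74634. Differentiate with the product rule, d/dx e^(−ax²) = −2ax·e^(−ax²).
State is unnormalized: ∫|Ψ|² dx = 0.066165, and ∫Ψ*·(−ħ² Ψ'') dx = 1.5055, so ⟨p²⟩ = 1.5055 / 0.066165.
⟨p²⟩ = 22.754.

22.8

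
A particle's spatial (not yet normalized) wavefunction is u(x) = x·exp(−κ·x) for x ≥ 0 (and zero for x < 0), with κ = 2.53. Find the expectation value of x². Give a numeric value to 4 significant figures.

⟨x²⟩ = ∫ x²·|u|² dx / ∫|u|² dx (integrals over the domain).
Every integrand reduces to terms xʲ·e^(−2κx) on [0, ∞); use ∫₀^∞ xʲ·e^(−2κx) dx = j!/(2κ)^(j+1).
State is unnormalized: ∫|u|² dx = 0.015438, and ∫u*·x²·u dx = 0.0072353, so ⟨x²⟩ = 0.0072353 / 0.015438.
⟨x²⟩ = 0.46868.

0.4687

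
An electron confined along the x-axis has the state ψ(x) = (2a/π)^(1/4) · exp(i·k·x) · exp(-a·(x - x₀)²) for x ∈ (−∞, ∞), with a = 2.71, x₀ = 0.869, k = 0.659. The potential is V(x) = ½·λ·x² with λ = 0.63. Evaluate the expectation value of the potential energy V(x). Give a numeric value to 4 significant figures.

0.2669

⟨V⟩ = ∫ V(x)·|ψ|² dx.
Gaussian moments (u = x − x₀): ∫u^(2j)·e^(−2au²) du = (2j−1)!!/(4a)^j · √(π/(2a)), odd powers integrate to 0; here √(π/(2a)) = 0.76133.
⟨V⟩ = 0.26693.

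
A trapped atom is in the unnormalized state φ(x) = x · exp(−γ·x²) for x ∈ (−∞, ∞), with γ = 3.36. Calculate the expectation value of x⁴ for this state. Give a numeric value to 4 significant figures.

⟨x⁴⟩ = ∫ x⁴·|φ|² dx / ∫|φ|² dx (integrals over the domain).
Expand each integrand as polynomial × e^(−2γx²) and use ∫x^(2j)·e^(−2γx²) dx = (2j−1)!!/(4γ)^j · √(π/(2γ)), odd powers → 0; here √(π/(2γ)) = 0.68374.
State is unnormalized: ∫|φ|² dx = 0.050873, and ∫φ*·x⁴·φ dx = 0.0042246, so ⟨x⁴⟩ = 0.0042246 / 0.050873.
⟨x⁴⟩ = 0.083041.

0.08304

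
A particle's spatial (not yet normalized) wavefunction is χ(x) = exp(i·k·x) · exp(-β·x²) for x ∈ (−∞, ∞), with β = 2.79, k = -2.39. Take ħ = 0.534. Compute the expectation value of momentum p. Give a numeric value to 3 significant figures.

p χ = −iħ dχ/dx; then ⟨p⟩ = ∫ χ*·(pχ) dx / ∫|χ|² dx.
Gaussian moments: ∫x^(2j)·e^(−2βx²) dx = (2j−1)!!/(4β)^j · √(π/(2β)), odd powers integrate to 0; here √(π/(2β)) = 0.75034. Derivatives: χ′ = (ik − 2βx)·χ, χ″ = ((ik − 2βx)² − 2β)·χ; the odd-in-x pieces drop out.
State is unnormalized: ∫|χ|² dx = 0.75034, and ∫χ*·(−iħ χ') dx = -0.95763, so ⟨p⟩ = -0.95763 / 0.75034.
⟨p⟩ = -1.2763.

-1.28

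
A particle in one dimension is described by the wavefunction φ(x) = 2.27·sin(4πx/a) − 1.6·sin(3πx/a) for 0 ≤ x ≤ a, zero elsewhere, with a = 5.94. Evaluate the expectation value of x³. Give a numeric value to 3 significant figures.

⟨x³⟩ = ∫ x³·|φ|² dx / ∫|φ|² dx (integrals over the domain).
On 0 ≤ x ≤ a (j ≠ l): ∫sin²(jπx/a) dx = a/2, ∫sin(jπx/a)·sin(lπx/a) dx = 0; diagonal moments ∫x·sin²(jπx/a) dx = a²/4, ∫x²·sin²(jπx/a) dx = a³·(1/6 − 1/(4j²π²)); cross terms ∫x·sin(jπx/a)·sin(lπx/a) dx = 0 for j + l even and −4jla²/(π²(j² − l²)²) for j + l odd, ∫x²·sin(jπx/a)·sin(lπx/a) dx = (−1)^(j+l)·4jla³/(π²(j² − l²)²); higher powers the same way via product-to-sum and parts.
State is unnormalized: ∫|φ|² dx = 22.907, and ∫φ*·x³·φ dx = 1961.1, so ⟨x³⟩ = 1961.1 / 22.907.
⟨x³⟩ = 85.611.

85.6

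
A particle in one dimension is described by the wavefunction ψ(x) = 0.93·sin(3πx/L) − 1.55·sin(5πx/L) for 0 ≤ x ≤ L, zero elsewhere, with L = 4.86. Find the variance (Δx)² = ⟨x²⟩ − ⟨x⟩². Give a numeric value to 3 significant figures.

0.908

Compute ⟨x⟩ and ⟨x²⟩ separately, then (Δx)² = ⟨x²⟩ − ⟨x⟩².
On 0 ≤ x ≤ L (j ≠ l): ∫sin²(jπx/L) dx = L/2, ∫sin(jπx/L)·sin(lπx/L) dx = 0; diagonal moments ∫x·sin²(jπx/L) dx = L²/4, ∫x²·sin²(jπx/L) dx = L³·(1/6 − 1/(4j²π²)); cross terms ∫x·sin(jπx/L)·sin(lπx/L) dx = 0 for j + l even and −4jlL²/(π²(j² − l²)²) for j + l odd, ∫x²·sin(jπx/L)·sin(lπx/L) dx = (−1)^(j+l)·4jlL³/(π²(j² − l²)²); higher powers the same way via product-to-sum and parts.
Normalization: ∫|ψ|² dx = 7.9398.
⟨x⟩ = 2.4300 and ⟨x²⟩ = 6.8130.
(Δx)² = 6.8130 − (2.4300)² = 0.90809.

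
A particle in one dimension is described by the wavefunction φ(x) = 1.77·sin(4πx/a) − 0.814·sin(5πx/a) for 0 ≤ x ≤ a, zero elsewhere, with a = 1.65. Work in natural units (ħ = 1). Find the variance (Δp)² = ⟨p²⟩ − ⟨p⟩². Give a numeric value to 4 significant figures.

63.70

Compute ⟨p⟩ and ⟨p²⟩ separately; (Δp)² = ⟨p²⟩ − ⟨p⟩².
d²/dx² sin(jπx/a) = −(jπ/a)²·sin(jπx/a); on 0 ≤ x ≤ a, ∫sin²(jπx/a) dx = a/2 and ∫sin(jπx/a)·sin(lπx/a) dx = 0 for j ≠ l, so only diagonal terms survive in ∫|φ|² and ∫φ·φ″; ∫φ·φ′ dx = [φ²/2] between the walls = 0.
Normalization: ∫|φ|² dx = 3.1313.
⟨p⟩ = 0.0000 and ⟨p²⟩ = 63.699.
(Δp)² = 63.699 − (0.0000)² = 63.699.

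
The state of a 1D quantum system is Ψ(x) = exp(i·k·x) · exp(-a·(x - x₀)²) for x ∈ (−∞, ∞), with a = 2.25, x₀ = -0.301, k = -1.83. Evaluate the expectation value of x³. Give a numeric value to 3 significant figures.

⟨x³⟩ = ∫ x³·|Ψ|² dx / ∫|Ψ|² dx (integrals over the domain).
Gaussian moments (u = x − x₀): ∫u^(2j)·e^(−2au²) du = (2j−1)!!/(4a)^j · √(π/(2a)), odd powers integrate to 0; here √(π/(2a)) = 0.83554.
State is unnormalized: ∫|Ψ|² dx = 0.83554, and ∫Ψ*·x³·Ψ dx = -0.10662, so ⟨x³⟩ = -0.10662 / 0.83554.
⟨x³⟩ = -0.12760.

-0.128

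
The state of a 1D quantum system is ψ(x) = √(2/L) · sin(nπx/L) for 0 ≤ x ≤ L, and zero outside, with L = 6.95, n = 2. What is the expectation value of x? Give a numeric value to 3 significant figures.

3.48

⟨x⟩ = ∫ x·|ψ|² dx (integrals over the domain).
With sin²θ = (1 − cos2θ)/2 on 0 ≤ x ≤ L: ∫sin²(nπx/L) dx = L/2, ∫x·sin²(nπx/L) dx = L²/4, ∫x²·sin²(nπx/L) dx = L³·(1/6 − 1/(4n²π²)); higher powers xᵏ the same way, integrating xᵏ·cos(2nπx/L) by parts.
⟨x⟩ = 3.4750.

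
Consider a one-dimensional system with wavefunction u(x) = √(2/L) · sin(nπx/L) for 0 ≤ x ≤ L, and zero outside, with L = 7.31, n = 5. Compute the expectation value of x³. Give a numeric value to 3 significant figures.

96.5

⟨x³⟩ = ∫ x³·|u|² dx (integrals over the domain).
With sin²θ = (1 − cos2θ)/2 on 0 ≤ x ≤ L: ∫sin²(nπx/L) dx = L/2, ∫x·sin²(nπx/L) dx = L²/4, ∫x²·sin²(nπx/L) dx = L³·(1/6 − 1/(4n²π²)); higher powers xᵏ the same way, integrating xᵏ·cos(2nπx/L) by parts.
⟨x³⟩ = 96.467.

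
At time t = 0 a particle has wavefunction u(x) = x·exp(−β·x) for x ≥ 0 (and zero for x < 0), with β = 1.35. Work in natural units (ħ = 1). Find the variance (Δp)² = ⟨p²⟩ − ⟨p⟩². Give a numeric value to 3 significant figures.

Compute ⟨p⟩ and ⟨p²⟩ separately; (Δp)² = ⟨p²⟩ − ⟨p⟩².
Differentiate x·exp(−β·x) with the product rule; every integrand then reduces to terms xʲ·e^(−2βx) on [0, ∞), with ∫₀^∞ xʲ·e^(−2βx) dx = j!/(2β)^(j+1).
Normalization: ∫|u|² dx = 0.10161.
⟨p⟩ = 0.0000 and ⟨p²⟩ = 1.8225.
(Δp)² = 1.8225 − (0.0000)² = 1.8225.

1.82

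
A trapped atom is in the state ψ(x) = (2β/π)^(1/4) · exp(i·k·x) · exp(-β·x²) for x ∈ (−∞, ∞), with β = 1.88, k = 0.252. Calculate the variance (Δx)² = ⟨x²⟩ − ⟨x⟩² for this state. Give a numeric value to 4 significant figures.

0.1330

Compute ⟨x⟩ and ⟨x²⟩ separately, then (Δx)² = ⟨x²⟩ − ⟨x⟩².
Gaussian moments: ∫x^(2j)·e^(−2βx²) dx = (2j−1)!!/(4β)^j · √(π/(2β)), odd powers integrate to 0; here √(π/(2β)) = 0.91407.
⟨x⟩ = 0.0000 and ⟨x²⟩ = 0.13298.
(Δx)² = 0.13298 − (0.0000)² = 0.13298.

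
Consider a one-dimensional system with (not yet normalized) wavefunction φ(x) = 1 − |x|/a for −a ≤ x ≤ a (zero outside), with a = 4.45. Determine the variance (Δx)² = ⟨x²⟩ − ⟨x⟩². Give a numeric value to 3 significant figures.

1.98

Compute ⟨x⟩ and ⟨x²⟩ separately, then (Δx)² = ⟨x²⟩ − ⟨x⟩².
φ is even, so ∫ over [−a, a] = 2∫₀ᵃ with φ = 1 − x/a there: ∫₀ᵃ (1 − x/a)² dx = a/3, ∫₀ᵃ x²(1 − x/a)² dx = a³/30, ∫₀ᵃ x⁴(1 − x/a)² dx = a⁵/105.
Normalization: ∫|φ|² dx = 2.9667.
⟨x⟩ = 0.0000 and ⟨x²⟩ = 1.9803.
(Δx)² = 1.9803 − (0.0000)² = 1.9803.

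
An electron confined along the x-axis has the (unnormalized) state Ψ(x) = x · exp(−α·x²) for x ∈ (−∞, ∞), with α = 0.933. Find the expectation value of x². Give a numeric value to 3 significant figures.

⟨x²⟩ = ∫ x²·|Ψ|² dx / ∫|Ψ|² dx (integrals over the domain).
Expand each integrand as polynomial × e^(−2αx²) and use ∫x^(2j)·e^(−2αx²) dx = (2j−1)!!/(4α)^j · √(π/(2α)), odd powers → 0; here √(π/(2α)) = 1.2975.
State is unnormalized: ∫|Ψ|² dx = 0.34768, and ∫Ψ*·x²·Ψ dx = 0.27948, so ⟨x²⟩ = 0.27948 / 0.34768.
⟨x²⟩ = 0.80386.

0.804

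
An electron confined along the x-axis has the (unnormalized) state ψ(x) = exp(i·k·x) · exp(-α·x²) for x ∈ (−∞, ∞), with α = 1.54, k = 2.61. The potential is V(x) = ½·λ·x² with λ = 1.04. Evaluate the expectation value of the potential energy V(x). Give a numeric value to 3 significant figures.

0.0844

⟨V⟩ = ∫ V(x)·|ψ|² dx / ∫|ψ|² dx.
Gaussian moments: ∫x^(2j)·e^(−2αx²) dx = (2j−1)!!/(4α)^j · √(π/(2α)), odd powers integrate to 0; here √(π/(2α)) = 1.0099.
State is unnormalized: ∫|ψ|² dx = 1.0099, and ∫ψ*·V(x)·ψ dx = 0.085255, so ⟨V⟩ = 0.085255 / 1.0099.
⟨V⟩ = 0.084416.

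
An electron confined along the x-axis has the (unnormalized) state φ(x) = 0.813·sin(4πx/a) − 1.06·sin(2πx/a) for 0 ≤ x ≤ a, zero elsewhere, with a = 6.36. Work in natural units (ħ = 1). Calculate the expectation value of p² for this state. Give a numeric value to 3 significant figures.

p² φ = −ħ² d²φ/dx²; ⟨p²⟩ = −ħ² ∫ φ*·φ'' dx / ∫|φ|² dx.
d²/dx² sin(jπx/a) = −(jπ/a)²·sin(jπx/a); on 0 ≤ x ≤ a, ∫sin²(jπx/a) dx = a/2 and ∫sin(jπx/a)·sin(lπx/a) dx = 0 for j ≠ l, so only diagonal terms survive in ∫|φ|² and ∫φ·φ″; ∫φ·φ′ dx = [φ²/2] between the walls = 0.
State is unnormalized: ∫|φ|² dx = 5.6749, and ∫φ*·(−ħ² φ'') dx = 11.693, so ⟨p²⟩ = 11.693 / 5.6749.
⟨p²⟩ = 2.0605.

2.06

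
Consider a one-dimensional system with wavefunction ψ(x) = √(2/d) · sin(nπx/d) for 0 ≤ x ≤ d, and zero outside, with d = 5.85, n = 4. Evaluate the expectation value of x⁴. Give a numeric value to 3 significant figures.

227.

⟨x⁴⟩ = ∫ x⁴·|ψ|² dx (integrals over the domain).
With sin²θ = (1 − cos2θ)/2 on 0 ≤ x ≤ d: ∫sin²(nπx/d) dx = d/2, ∫x·sin²(nπx/d) dx = d²/4, ∫x²·sin²(nπx/d) dx = d³·(1/6 − 1/(4n²π²)); higher powers xᵏ the same way, integrating xᵏ·cos(2nπx/d) by parts.
⟨x⁴⟩ = 226.89.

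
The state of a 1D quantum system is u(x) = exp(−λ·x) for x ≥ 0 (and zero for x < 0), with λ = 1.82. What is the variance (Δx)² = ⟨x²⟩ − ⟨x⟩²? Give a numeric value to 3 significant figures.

0.0755

Compute ⟨x⟩ and ⟨x²⟩ separately, then (Δx)² = ⟨x²⟩ − ⟨x⟩².
Every integrand reduces to terms xʲ·e^(−2λx) on [0, ∞); use ∫₀^∞ xʲ·e^(−2λx) dx = j!/(2λ)^(j+1).
Normalization: ∫|u|² dx = 0.27473.
⟨x⟩ = 0.27473 and ⟨x²⟩ = 0.15095.
(Δx)² = 0.15095 − (0.27473)² = 0.075474.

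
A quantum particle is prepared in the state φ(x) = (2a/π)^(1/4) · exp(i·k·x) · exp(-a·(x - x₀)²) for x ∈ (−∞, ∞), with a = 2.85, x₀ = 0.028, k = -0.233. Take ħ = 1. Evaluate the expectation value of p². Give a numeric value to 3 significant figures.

2.90

p² φ = −ħ² d²φ/dx²; ⟨p²⟩ = −ħ² ∫ φ*·φ'' dx.
Gaussian moments (u = x − x₀): ∫u^(2j)·e^(−2au²) du = (2j−1)!!/(4a)^j · √(π/(2a)), odd powers integrate to 0; here √(π/(2a)) = 0.74240. Derivatives: φ′ = (ik − 2au)·φ, φ″ = ((ik − 2au)² − 2a)·φ; the odd-in-u pieces drop out.
⟨p²⟩ = 2.9043.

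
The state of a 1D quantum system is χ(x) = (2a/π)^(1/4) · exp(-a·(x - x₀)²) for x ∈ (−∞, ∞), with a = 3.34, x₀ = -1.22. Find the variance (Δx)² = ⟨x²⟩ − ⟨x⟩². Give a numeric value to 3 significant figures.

0.0749

Compute ⟨x⟩ and ⟨x²⟩ separately, then (Δx)² = ⟨x²⟩ − ⟨x⟩².
Gaussian moments (u = x − x₀): ∫u^(2j)·e^(−2au²) du = (2j−1)!!/(4a)^j · √(π/(2a)), odd powers integrate to 0; here √(π/(2a)) = 0.68578.
⟨x⟩ = -1.2200 and ⟨x²⟩ = 1.5633.
(Δx)² = 1.5633 − (-1.2200)² = 0.074850.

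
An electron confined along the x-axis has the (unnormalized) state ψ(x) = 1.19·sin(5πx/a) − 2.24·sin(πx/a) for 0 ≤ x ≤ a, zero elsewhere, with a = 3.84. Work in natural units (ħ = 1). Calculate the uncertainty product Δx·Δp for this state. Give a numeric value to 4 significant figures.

Δx = √(⟨x²⟩−⟨x⟩²), Δp = √(⟨p²⟩−⟨p⟩²).
On 0 ≤ x ≤ a (j ≠ l): ∫sin²(jπx/a) dx = a/2, ∫sin(jπx/a)·sin(lπx/a) dx = 0; diagonal moments ∫x·sin²(jπx/a) dx = a²/4, ∫x²·sin²(jπx/a) dx = a³·(1/6 − 1/(4j²π²)); cross terms ∫x·sin(jπx/a)·sin(lπx/a) dx = 0 for j + l even and −4jla²/(π²(j² − l²)²) for j + l odd, ∫x²·sin(jπx/a)·sin(lπx/a) dx = (−1)^(j+l)·4jla³/(π²(j² − l²)²); higher powers the same way via product-to-sum and parts. d²/dx² sin(jπx/a) = −(jπ/a)²·sin(jπx/a); on 0 ≤ x ≤ a, ∫sin²(jπx/a) dx = a/2 and ∫sin(jπx/a)·sin(lπx/a) dx = 0 for j ≠ l, so only diagonal terms survive in ∫|ψ|² and ∫ψ·ψ″; ∫ψ·ψ′ dx = [ψ²/2] between the walls = 0.
Normalization: ∫|ψ|² dx = 12.353.
⟨x⟩ = 1.9200, ⟨x²⟩ = 4.2401 ⇒ Δx = 0.74408.
⟨p⟩ = 0.0000, ⟨p²⟩ = 4.2051 ⇒ Δp = 2.0506.
Δx·Δp = 1.5258.

1.526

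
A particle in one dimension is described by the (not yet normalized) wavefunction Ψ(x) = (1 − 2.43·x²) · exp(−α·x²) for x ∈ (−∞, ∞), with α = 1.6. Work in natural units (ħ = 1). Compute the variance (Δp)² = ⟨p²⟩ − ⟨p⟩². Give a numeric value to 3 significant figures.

Compute ⟨p⟩ and ⟨p²⟩ separately; (Δp)² = ⟨p²⟩ − ⟨p⟩².
Expand each integrand as polynomial × e^(−2αx²) and use ∫x^(2j)·e^(−2αx²) dx = (2j−1)!!/(4α)^j · √(π/(2α)), odd powers → 0; here √(π/(2α)) = 0.99083. Differentiate with the product rule, d/dx e^(−αx²) = −2αx·e^(−αx²).
Normalization: ∫|Ψ|² dx = 0.66694.
⟨p⟩ = 0.0000 and ⟨p²⟩ = 6.5808.
(Δp)² = 6.5808 − (0.0000)² = 6.5808.

6.58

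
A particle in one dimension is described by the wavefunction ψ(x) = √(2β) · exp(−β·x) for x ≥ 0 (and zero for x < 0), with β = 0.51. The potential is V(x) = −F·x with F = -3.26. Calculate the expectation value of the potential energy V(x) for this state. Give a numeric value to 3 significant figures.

3.20

⟨V⟩ = ∫ V(x)·|ψ|² dx.
Every integrand reduces to terms xʲ·e^(−2βx) on [0, ∞); use ∫₀^∞ xʲ·e^(−2βx) dx = j!/(2β)^(j+1).
⟨V⟩ = 3.1961.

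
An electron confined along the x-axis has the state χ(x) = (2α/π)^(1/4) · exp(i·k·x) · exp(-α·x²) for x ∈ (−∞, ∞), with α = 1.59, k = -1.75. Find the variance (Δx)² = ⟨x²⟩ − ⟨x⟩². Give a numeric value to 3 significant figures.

Compute ⟨x⟩ and ⟨x²⟩ separately, then (Δx)² = ⟨x²⟩ − ⟨x⟩².
Gaussian moments: ∫x^(2j)·e^(−2αx²) dx = (2j−1)!!/(4α)^j · √(π/(2α)), odd powers integrate to 0; here √(π/(2α)) = 0.99394.
⟨x⟩ = 0.0000 and ⟨x²⟩ = 0.15723.
(Δx)² = 0.15723 − (0.0000)² = 0.15723.

0.157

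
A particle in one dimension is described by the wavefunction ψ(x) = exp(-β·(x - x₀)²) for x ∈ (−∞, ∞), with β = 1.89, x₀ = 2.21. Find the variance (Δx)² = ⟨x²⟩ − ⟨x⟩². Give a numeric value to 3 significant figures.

0.132

Compute ⟨x⟩ and ⟨x²⟩ separately, then (Δx)² = ⟨x²⟩ − ⟨x⟩².
Gaussian moments (u = x − x₀): ∫u^(2j)·e^(−2βu²) du = (2j−1)!!/(4β)^j · √(π/(2β)), odd powers integrate to 0; here √(π/(2β)) = 0.91165.
Normalization: ∫|ψ|² dx = 0.91165.
⟨x⟩ = 2.2100 and ⟨x²⟩ = 5.0164.
(Δx)² = 5.0164 − (2.2100)² = 0.13228.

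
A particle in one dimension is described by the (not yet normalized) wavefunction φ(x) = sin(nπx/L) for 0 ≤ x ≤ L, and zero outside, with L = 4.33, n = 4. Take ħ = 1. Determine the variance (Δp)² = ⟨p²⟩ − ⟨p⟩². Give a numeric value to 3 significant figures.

8.42

Compute ⟨p⟩ and ⟨p²⟩ separately; (Δp)² = ⟨p²⟩ − ⟨p⟩².
d/dx sin(nπx/L) = (nπ/L)·cos(nπx/L) and d²/dx² sin(nπx/L) = −(nπ/L)²·sin(nπx/L); on 0 ≤ x ≤ L, ∫sin²(nπx/L) dx = L/2 and ∫sin(nπx/L)·cos(nπx/L) dx = 0.
Normalization: ∫|φ|² dx = 2.1650.
⟨p⟩ = 0.0000 and ⟨p²⟩ = 8.4226.
(Δp)² = 8.4226 − (0.0000)² = 8.4226.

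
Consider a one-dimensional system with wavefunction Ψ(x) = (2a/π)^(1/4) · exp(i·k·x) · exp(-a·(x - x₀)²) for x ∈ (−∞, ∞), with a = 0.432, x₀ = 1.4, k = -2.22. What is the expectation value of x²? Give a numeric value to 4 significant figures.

⟨x²⟩ = ∫ x²·|Ψ|² dx (integrals over the domain).
Gaussian moments (u = x − x₀): ∫u^(2j)·e^(−2au²) du = (2j−1)!!/(4a)^j · √(π/(2a)), odd powers integrate to 0; here √(π/(2a)) = 1.9069.
⟨x²⟩ = 2.5387.

2.539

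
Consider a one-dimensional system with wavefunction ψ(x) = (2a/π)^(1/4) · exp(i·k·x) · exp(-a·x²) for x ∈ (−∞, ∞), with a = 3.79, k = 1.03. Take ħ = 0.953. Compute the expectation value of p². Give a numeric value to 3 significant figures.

4.41

p² ψ = −ħ² d²ψ/dx²; ⟨p²⟩ = −ħ² ∫ ψ*·ψ'' dx.
Gaussian moments: ∫x^(2j)·e^(−2ax²) dx = (2j−1)!!/(4a)^j · √(π/(2a)), odd powers integrate to 0; here √(π/(2a)) = 0.64378. Derivatives: ψ′ = (ik − 2ax)·ψ, ψ″ = ((ik − 2ax)² − 2a)·ψ; the odd-in-x pieces drop out.
⟨p²⟩ = 4.4056.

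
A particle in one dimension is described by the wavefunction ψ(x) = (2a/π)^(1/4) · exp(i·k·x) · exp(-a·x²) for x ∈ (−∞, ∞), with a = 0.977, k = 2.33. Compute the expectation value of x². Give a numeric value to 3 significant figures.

0.256

⟨x²⟩ = ∫ x²·|ψ|² dx (integrals over the domain).
Gaussian moments: ∫x^(2j)·e^(−2ax²) dx = (2j−1)!!/(4a)^j · √(π/(2a)), odd powers integrate to 0; here √(π/(2a)) = 1.2680.
⟨x²⟩ = 0.25589.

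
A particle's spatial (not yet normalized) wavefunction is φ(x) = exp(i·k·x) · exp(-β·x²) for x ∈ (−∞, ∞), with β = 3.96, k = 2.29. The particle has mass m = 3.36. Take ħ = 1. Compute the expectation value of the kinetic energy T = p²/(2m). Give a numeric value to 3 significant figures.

T = −(ħ²/2m) d²/dx², so ⟨T⟩ = −(ħ²/2m) ∫ φ*·φ'' dx / ∫|φ|² dx; with m = 3.36.
Gaussian moments: ∫x^(2j)·e^(−2βx²) dx = (2j−1)!!/(4β)^j · √(π/(2β)), odd powers integrate to 0; here √(π/(2β)) = 0.62981. Derivatives: φ′ = (ik − 2βx)·φ, φ″ = ((ik − 2βx)² − 2β)·φ; the odd-in-x pieces drop out.
State is unnormalized: ∫|φ|² dx = 0.62981, and ∫φ*·(−ħ²/2m · φ'') dx = 0.86263, so ⟨T⟩ = 0.86263 / 0.62981.
⟨T⟩ = 1.3697.

1.37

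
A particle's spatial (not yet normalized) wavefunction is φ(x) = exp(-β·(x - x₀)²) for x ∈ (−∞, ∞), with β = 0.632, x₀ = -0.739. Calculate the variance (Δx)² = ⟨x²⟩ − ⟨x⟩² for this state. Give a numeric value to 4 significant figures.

0.3956

Compute ⟨x⟩ and ⟨x²⟩ separately, then (Δx)² = ⟨x²⟩ − ⟨x⟩².
Gaussian moments (u = x − x₀): ∫u^(2j)·e^(−2βu²) du = (2j−1)!!/(4β)^j · √(π/(2β)), odd powers integrate to 0; here √(π/(2β)) = 1.5765.
Normalization: ∫|φ|² dx = 1.5765.
⟨x⟩ = -0.73900 and ⟨x²⟩ = 0.94169.
(Δx)² = 0.94169 − (-0.73900)² = 0.39557.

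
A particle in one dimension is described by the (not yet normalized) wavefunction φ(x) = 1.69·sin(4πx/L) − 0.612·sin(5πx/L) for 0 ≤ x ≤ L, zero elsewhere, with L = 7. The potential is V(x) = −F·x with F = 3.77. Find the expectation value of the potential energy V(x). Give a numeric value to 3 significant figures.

⟨V⟩ = ∫ V(x)·|φ|² dx / ∫|φ|² dx.
On 0 ≤ x ≤ L (j ≠ l): ∫sin²(jπx/L) dx = L/2, ∫sin(jπx/L)·sin(lπx/L) dx = 0; diagonal moments ∫x·sin²(jπx/L) dx = L²/4, ∫x²·sin²(jπx/L) dx = L³·(1/6 − 1/(4j²π²)); cross terms ∫x·sin(jπx/L)·sin(lπx/L) dx = 0 for j + l even and −4jlL²/(π²(j² − l²)²) for j + l odd, ∫x²·sin(jπx/L)·sin(lπx/L) dx = (−1)^(j+l)·4jlL³/(π²(j² − l²)²); higher powers the same way via product-to-sum and parts.
State is unnormalized: ∫|φ|² dx = 11.307, and ∫φ*·V(x)·φ dx = -187.44, so ⟨V⟩ = -187.44 / 11.307.
⟨V⟩ = -16.577.

-16.6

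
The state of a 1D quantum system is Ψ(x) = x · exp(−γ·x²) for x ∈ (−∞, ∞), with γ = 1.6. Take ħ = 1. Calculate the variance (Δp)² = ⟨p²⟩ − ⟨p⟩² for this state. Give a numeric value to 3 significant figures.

4.80

Compute ⟨p⟩ and ⟨p²⟩ separately; (Δp)² = ⟨p²⟩ − ⟨p⟩².
Expand each integrand as polynomial × e^(−2γx²) and use ∫x^(2j)·e^(−2γx²) dx = (2j−1)!!/(4γ)^j · √(π/(2γ)), odd powers → 0; here √(π/(2γ)) = 0.99083. Differentiate with the product rule, d/dx e^(−γx²) = −2γx·e^(−γx²).
Normalization: ∫|Ψ|² dx = 0.15482.
⟨p⟩ = 0.0000 and ⟨p²⟩ = 4.8000.
(Δp)² = 4.8000 − (0.0000)² = 4.8000.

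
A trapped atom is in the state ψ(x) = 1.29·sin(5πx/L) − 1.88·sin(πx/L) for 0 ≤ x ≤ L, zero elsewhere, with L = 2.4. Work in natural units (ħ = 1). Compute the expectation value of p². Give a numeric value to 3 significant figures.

p² ψ = −ħ² d²ψ/dx²; ⟨p²⟩ = −ħ² ∫ ψ*·ψ'' dx / ∫|ψ|² dx.
d²/dx² sin(jπx/L) = −(jπ/L)²·sin(jπx/L); on 0 ≤ x ≤ L, ∫sin²(jπx/L) dx = L/2 and ∫sin(jπx/L)·sin(lπx/L) dx = 0 for j ≠ l, so only diagonal terms survive in ∫|ψ|² and ∫ψ·ψ″; ∫ψ·ψ′ dx = [ψ²/2] between the walls = 0.
State is unnormalized: ∫|ψ|² dx = 6.2382, and ∫ψ*·(−ħ² ψ'') dx = 92.809, so ⟨p²⟩ = 92.809 / 6.2382.
⟨p²⟩ = 14.878.

14.9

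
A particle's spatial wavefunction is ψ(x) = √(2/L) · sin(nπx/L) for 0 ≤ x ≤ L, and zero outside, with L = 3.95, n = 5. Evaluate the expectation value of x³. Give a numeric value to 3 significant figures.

⟨x³⟩ = ∫ x³·|ψ|² dx (integrals over the domain).
With sin²θ = (1 − cos2θ)/2 on 0 ≤ x ≤ L: ∫sin²(nπx/L) dx = L/2, ∫x·sin²(nπx/L) dx = L²/4, ∫x²·sin²(nπx/L) dx = L³·(1/6 − 1/(4n²π²)); higher powers xᵏ the same way, integrating xᵏ·cos(2nπx/L) by parts.
⟨x³⟩ = 15.220.

15.2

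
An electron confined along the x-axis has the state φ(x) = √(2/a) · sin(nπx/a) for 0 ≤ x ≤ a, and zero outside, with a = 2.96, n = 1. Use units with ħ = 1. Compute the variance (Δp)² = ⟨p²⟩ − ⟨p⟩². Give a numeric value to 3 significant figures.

1.13

Compute ⟨p⟩ and ⟨p²⟩ separately; (Δp)² = ⟨p²⟩ − ⟨p⟩².
d/dx sin(nπx/a) = (nπ/a)·cos(nπx/a) and d²/dx² sin(nπx/a) = −(nπ/a)²·sin(nπx/a); on 0 ≤ x ≤ a, ∫sin²(nπx/a) dx = a/2 and ∫sin(nπx/a)·cos(nπx/a) dx = 0.
⟨p⟩ = 0.0000 and ⟨p²⟩ = 1.1265.
(Δp)² = 1.1265 − (0.0000)² = 1.1265.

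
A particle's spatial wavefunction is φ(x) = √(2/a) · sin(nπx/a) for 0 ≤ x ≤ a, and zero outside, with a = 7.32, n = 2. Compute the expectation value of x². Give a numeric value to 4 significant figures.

⟨x²⟩ = ∫ x²·|φ|² dx (integrals over the domain).
With sin²θ = (1 − cos2θ)/2 on 0 ≤ x ≤ a: ∫sin²(nπx/a) dx = a/2, ∫x·sin²(nπx/a) dx = a²/4, ∫x²·sin²(nπx/a) dx = a³·(1/6 − 1/(4n²π²)); higher powers xᵏ the same way, integrating xᵏ·cos(2nπx/a) by parts.
⟨x²⟩ = 17.182.

17.18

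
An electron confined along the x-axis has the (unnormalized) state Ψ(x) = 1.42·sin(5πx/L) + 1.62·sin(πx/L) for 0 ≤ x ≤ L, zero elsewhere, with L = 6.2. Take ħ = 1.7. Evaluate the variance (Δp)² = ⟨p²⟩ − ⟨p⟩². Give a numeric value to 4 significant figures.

Compute ⟨p⟩ and ⟨p²⟩ separately; (Δp)² = ⟨p²⟩ − ⟨p⟩².
d²/dx² sin(jπx/L) = −(jπ/L)²·sin(jπx/L); on 0 ≤ x ≤ L, ∫sin²(jπx/L) dx = L/2 and ∫sin(jπx/L)·sin(lπx/L) dx = 0 for j ≠ l, so only diagonal terms survive in ∫|Ψ|² and ∫Ψ·Ψ″; ∫Ψ·Ψ′ dx = [Ψ²/2] between the walls = 0.
Normalization: ∫|Ψ|² dx = 14.386.
⟨p⟩ = 0.0000 and ⟨p²⟩ = 8.4797.
(Δp)² = 8.4797 − (0.0000)² = 8.4797.

8.480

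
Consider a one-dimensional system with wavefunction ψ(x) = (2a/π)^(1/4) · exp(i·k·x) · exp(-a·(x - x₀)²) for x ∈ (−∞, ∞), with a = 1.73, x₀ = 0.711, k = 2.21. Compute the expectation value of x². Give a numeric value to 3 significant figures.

0.650

⟨x²⟩ = ∫ x²·|ψ|² dx (integrals over the domain).
Gaussian moments (u = x − x₀): ∫u^(2j)·e^(−2au²) du = (2j−1)!!/(4a)^j · √(π/(2a)), odd powers integrate to 0; here √(π/(2a)) = 0.95288.
⟨x²⟩ = 0.65003.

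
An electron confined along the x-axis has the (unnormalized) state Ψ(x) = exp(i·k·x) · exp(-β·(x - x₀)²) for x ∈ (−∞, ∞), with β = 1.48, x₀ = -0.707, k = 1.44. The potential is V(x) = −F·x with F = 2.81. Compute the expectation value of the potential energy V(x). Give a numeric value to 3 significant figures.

⟨V⟩ = ∫ V(x)·|Ψ|² dx / ∫|Ψ|² dx.
Gaussian moments (u = x − x₀): ∫u^(2j)·e^(−2βu²) du = (2j−1)!!/(4β)^j · √(π/(2β)), odd powers integrate to 0; here √(π/(2β)) = 1.0302.
State is unnormalized: ∫|Ψ|² dx = 1.0302, and ∫Ψ*·V(x)·Ψ dx = 2.0467, so ⟨V⟩ = 2.0467 / 1.0302.
⟨V⟩ = 1.9867.

1.99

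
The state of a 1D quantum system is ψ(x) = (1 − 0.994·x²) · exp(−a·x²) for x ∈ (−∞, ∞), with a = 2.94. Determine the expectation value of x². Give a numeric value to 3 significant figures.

0.0599

⟨x²⟩ = ∫ x²·|ψ|² dx / ∫|ψ|² dx (integrals over the domain).
Expand each integrand as polynomial × e^(−2ax²) and use ∫x^(2j)·e^(−2ax²) dx = (2j−1)!!/(4a)^j · √(π/(2a)), odd powers → 0; here √(π/(2a)) = 0.73095.
State is unnormalized: ∫|ψ|² dx = 0.62305, and ∫ψ*·x²·ψ dx = 0.037295, so ⟨x²⟩ = 0.037295 / 0.62305.
⟨x²⟩ = 0.059858.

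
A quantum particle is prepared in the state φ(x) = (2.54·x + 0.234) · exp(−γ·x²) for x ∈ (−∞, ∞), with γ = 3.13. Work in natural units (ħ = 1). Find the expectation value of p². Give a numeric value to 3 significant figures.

p² φ = −ħ² d²φ/dx²; ⟨p²⟩ = −ħ² ∫ φ*·φ'' dx / ∫|φ|² dx.
Expand each integrand as polynomial × e^(−2γx²) and use ∫x^(2j)·e^(−2γx²) dx = (2j−1)!!/(4γ)^j · √(π/(2γ)), odd powers → 0; here √(π/(2γ)) = 0.70842. Differentiate with the product rule, d/dx e^(−γx²) = −2γx·e^(−γx²).
State is unnormalized: ∫|φ|² dx = 0.40384, and ∫φ*·(−ħ² φ'') dx = 3.5492, so ⟨p²⟩ = 3.5492 / 0.40384.
⟨p²⟩ = 8.7887.

8.79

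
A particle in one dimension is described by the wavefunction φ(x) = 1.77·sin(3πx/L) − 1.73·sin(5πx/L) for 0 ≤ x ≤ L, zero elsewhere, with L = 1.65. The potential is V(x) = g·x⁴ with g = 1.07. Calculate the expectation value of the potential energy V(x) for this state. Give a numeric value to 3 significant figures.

0.894

⟨V⟩ = ∫ V(x)·|φ|² dx / ∫|φ|² dx.
On 0 ≤ x ≤ L (j ≠ l): ∫sin²(jπx/L) dx = L/2, ∫sin(jπx/L)·sin(lπx/L) dx = 0; diagonal moments ∫x·sin²(jπx/L) dx = L²/4, ∫x²·sin²(jπx/L) dx = L³·(1/6 − 1/(4j²π²)); cross terms ∫x·sin(jπx/L)·sin(lπx/L) dx = 0 for j + l even and −4jlL²/(π²(j² − l²)²) for j + l odd, ∫x²·sin(jπx/L)·sin(lπx/L) dx = (−1)^(j+l)·4jlL³/(π²(j² − l²)²); higher powers the same way via product-to-sum and parts.
State is unnormalized: ∫|φ|² dx = 5.0538, and ∫φ*·V(x)·φ dx = 4.5188, so ⟨V⟩ = 4.5188 / 5.0538.
⟨V⟩ = 0.89414.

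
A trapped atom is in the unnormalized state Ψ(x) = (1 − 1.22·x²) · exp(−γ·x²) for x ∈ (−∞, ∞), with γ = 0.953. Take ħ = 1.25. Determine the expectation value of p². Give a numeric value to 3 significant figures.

p² Ψ = −ħ² d²Ψ/dx²; ⟨p²⟩ = −ħ² ∫ Ψ*·Ψ'' dx / ∫|Ψ|² dx.
Expand each integrand as polynomial × e^(−2γx²) and use ∫x^(2j)·e^(−2γx²) dx = (2j−1)!!/(4γ)^j · √(π/(2γ)), odd powers → 0; here √(π/(2γ)) = 1.2838. Differentiate with the product rule, d/dx e^(−γx²) = −2γx·e^(−γx²).
State is unnormalized: ∫|Ψ|² dx = 0.85658, and ∫Ψ*·(−ħ² Ψ'') dx = 4.5061, so ⟨p²⟩ = 4.5061 / 0.85658.
⟨p²⟩ = 5.2606.

5.26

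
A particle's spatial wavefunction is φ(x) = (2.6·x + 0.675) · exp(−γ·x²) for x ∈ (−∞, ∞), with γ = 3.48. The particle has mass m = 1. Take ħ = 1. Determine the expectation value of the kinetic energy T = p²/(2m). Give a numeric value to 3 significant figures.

3.54

T = −(ħ²/2m) d²/dx², so ⟨T⟩ = −(ħ²/2m) ∫ φ*·φ'' dx / ∫|φ|² dx; with m = 1.
Expand each integrand as polynomial × e^(−2γx²) and use ∫x^(2j)·e^(−2γx²) dx = (2j−1)!!/(4γ)^j · √(π/(2γ)), odd powers → 0; here √(π/(2γ)) = 0.67185. Differentiate with the product rule, d/dx e^(−γx²) = −2γx·e^(−γx²).
State is unnormalized: ∫|φ|² dx = 0.63238, and ∫φ*·(−ħ²/2m · φ'') dx = 2.2358, so ⟨T⟩ = 2.2358 / 0.63238.
⟨T⟩ = 3.5355.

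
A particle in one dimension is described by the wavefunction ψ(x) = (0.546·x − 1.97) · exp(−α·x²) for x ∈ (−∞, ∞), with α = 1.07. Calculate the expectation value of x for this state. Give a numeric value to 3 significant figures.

-0.127

⟨x⟩ = ∫ x·|ψ|² dx / ∫|ψ|² dx (integrals over the domain).
Expand each integrand as polynomial × e^(−2αx²) and use ∫x^(2j)·e^(−2αx²) dx = (2j−1)!!/(4α)^j · √(π/(2α)), odd powers → 0; here √(π/(2α)) = 1.2116.
State is unnormalized: ∫|ψ|² dx = 4.7866, and ∫ψ*·x·ψ dx = -0.60899, so ⟨x⟩ = -0.60899 / 4.7866.
⟨x⟩ = -0.12723.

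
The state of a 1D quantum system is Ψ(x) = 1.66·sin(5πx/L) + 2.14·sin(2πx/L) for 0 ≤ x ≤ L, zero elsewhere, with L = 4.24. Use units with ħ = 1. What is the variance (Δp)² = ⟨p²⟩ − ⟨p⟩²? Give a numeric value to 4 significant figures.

6.527

Compute ⟨p⟩ and ⟨p²⟩ separately; (Δp)² = ⟨p²⟩ − ⟨p⟩².
d²/dx² sin(jπx/L) = −(jπ/L)²·sin(jπx/L); on 0 ≤ x ≤ L, ∫sin²(jπx/L) dx = L/2 and ∫sin(jπx/L)·sin(lπx/L) dx = 0 for j ≠ l, so only diagonal terms survive in ∫|Ψ|² and ∫Ψ·Ψ″; ∫Ψ·Ψ′ dx = [Ψ²/2] between the walls = 0.
Normalization: ∫|Ψ|² dx = 15.551.
⟨p⟩ = 0.0000 and ⟨p²⟩ = 6.5270.
(Δp)² = 6.5270 − (0.0000)² = 6.5270.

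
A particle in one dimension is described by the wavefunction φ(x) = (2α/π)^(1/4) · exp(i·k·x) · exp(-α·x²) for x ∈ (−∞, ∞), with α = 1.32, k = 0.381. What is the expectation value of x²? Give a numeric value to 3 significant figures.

⟨x²⟩ = ∫ x²·|φ|² dx (integrals over the domain).
Gaussian moments: ∫x^(2j)·e^(−2αx²) dx = (2j−1)!!/(4α)^j · √(π/(2α)), odd powers integrate to 0; here √(π/(2α)) = 1.0909.
⟨x²⟩ = 0.18939.

0.189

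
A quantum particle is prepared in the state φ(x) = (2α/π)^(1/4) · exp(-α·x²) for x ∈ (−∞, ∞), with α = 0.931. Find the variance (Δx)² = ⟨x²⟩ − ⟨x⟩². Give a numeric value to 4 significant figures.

Compute ⟨x⟩ and ⟨x²⟩ separately, then (Δx)² = ⟨x²⟩ − ⟨x⟩².
Gaussian moments: ∫x^(2j)·e^(−2αx²) dx = (2j−1)!!/(4α)^j · √(π/(2α)), odd powers integrate to 0; here √(π/(2α)) = 1.2989.
⟨x⟩ = 0.0000 and ⟨x²⟩ = 0.26853.
(Δx)² = 0.26853 − (0.0000)² = 0.26853.

0.2685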